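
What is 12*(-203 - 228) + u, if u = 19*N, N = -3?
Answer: -5229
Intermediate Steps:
u = -57 (u = 19*(-3) = -57)
12*(-203 - 228) + u = 12*(-203 - 228) - 57 = 12*(-431) - 57 = -5172 - 57 = -5229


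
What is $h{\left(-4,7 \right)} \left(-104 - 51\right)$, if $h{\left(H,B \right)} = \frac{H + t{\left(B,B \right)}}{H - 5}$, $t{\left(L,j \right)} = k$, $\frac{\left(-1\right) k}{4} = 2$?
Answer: $- \frac{620}{3} \approx -206.67$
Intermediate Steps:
$k = -8$ ($k = \left(-4\right) 2 = -8$)
$t{\left(L,j \right)} = -8$
$h{\left(H,B \right)} = \frac{-8 + H}{-5 + H}$ ($h{\left(H,B \right)} = \frac{H - 8}{H - 5} = \frac{-8 + H}{-5 + H}$)
$h{\left(-4,7 \right)} \left(-104 - 51\right) = \frac{-8 - 4}{-5 - 4} \left(-104 - 51\right) = \frac{1}{-9} \left(-12\right) \left(-155\right) = \left(- \frac{1}{9}\right) \left(-12\right) \left(-155\right) = \frac{4}{3} \left(-155\right) = - \frac{620}{3}$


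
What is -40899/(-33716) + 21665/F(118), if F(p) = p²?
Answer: 81245926/29341349 ≈ 2.7690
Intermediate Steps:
-40899/(-33716) + 21665/F(118) = -40899/(-33716) + 21665/(118²) = -40899*(-1/33716) + 21665/13924 = 40899/33716 + 21665*(1/13924) = 40899/33716 + 21665/13924 = 81245926/29341349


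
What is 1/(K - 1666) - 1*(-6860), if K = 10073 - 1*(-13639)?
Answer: 151235561/22046 ≈ 6860.0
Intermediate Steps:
K = 23712 (K = 10073 + 13639 = 23712)
1/(K - 1666) - 1*(-6860) = 1/(23712 - 1666) - 1*(-6860) = 1/22046 + 6860 = 151235561/22046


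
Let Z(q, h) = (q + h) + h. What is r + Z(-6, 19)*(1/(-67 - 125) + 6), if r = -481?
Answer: -1735/6 ≈ -289.17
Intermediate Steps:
Z(q, h) = q + 2*h (Z(q, h) = (h + q) + h = q + 2*h)
r + Z(-6, 19)*(1/(-67 - 125) + 6) = -481 + (-6 + 2*19)*(1/(-67 - 125) + 6) = -481 + (-6 + 38)*(1/(-192) + 6) = -481 + 32*(-1/192 + 6) = -481 + 32*(1151/192) = -481 + 1151/6 = -1735/6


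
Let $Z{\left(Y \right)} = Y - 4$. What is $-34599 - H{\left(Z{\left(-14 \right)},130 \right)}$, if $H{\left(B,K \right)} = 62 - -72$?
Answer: $-34733$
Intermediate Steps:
$Z{\left(Y \right)} = -4 + Y$
$H{\left(B,K \right)} = 134$ ($H{\left(B,K \right)} = 62 + 72 = 134$)
$-34599 - H{\left(Z{\left(-14 \right)},130 \right)} = -34599 - 134 = -34733$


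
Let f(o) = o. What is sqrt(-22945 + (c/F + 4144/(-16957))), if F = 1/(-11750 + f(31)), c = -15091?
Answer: 2*sqrt(12711308879497277)/16957 ≈ 13298.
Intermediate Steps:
F = -1/11719 (F = 1/(-11750 + 31) = 1/(-11719) = -1/11719 ≈ -8.5331e-5)
sqrt(-22945 + (c/F + 4144/(-16957))) = sqrt(-22945 + (-15091/(-1/11719) + 4144/(-16957))) = sqrt(-22945 + (-15091*(-11719) + 4144*(-1/16957))) = sqrt(-22945 + (176851429 - 4144/16957)) = sqrt(-22945 + 2998869677409/16957) = sqrt(2998480599044/16957) = 2*sqrt(12711308879497277)/16957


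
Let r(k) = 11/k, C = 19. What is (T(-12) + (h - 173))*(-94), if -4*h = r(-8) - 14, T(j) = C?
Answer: 225835/16 ≈ 14115.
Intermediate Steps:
T(j) = 19
h = 123/32 (h = -(11/(-8) - 14)/4 = -(11*(-⅛) - 14)/4 = -(-11/8 - 14)/4 = -¼*(-123/8) = 123/32 ≈ 3.8438)
(T(-12) + (h - 173))*(-94) = (19 + (123/32 - 173))*(-94) = (19 - 5413/32)*(-94) = -4805/32*(-94) = 225835/16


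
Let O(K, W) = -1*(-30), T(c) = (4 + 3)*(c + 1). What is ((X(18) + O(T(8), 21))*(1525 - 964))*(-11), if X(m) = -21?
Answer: -55539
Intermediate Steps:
T(c) = 7 + 7*c (T(c) = 7*(1 + c) = 7 + 7*c)
O(K, W) = 30
((X(18) + O(T(8), 21))*(1525 - 964))*(-11) = ((-21 + 30)*(1525 - 964))*(-11) = (9*561)*(-11) = 5049*(-11) = -55539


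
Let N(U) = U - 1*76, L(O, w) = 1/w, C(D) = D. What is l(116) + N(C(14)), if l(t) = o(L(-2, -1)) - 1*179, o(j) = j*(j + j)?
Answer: -239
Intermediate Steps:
o(j) = 2*j² (o(j) = j*(2*j) = 2*j²)
l(t) = -177 (l(t) = 2*(1/(-1))² - 1*179 = 2*(-1)² - 179 = 2*1 - 179 = 2 - 179 = -177)
N(U) = -76 + U (N(U) = U - 76 = -76 + U)
l(116) + N(C(14)) = -177 + (-76 + 14) = -177 - 62 = -239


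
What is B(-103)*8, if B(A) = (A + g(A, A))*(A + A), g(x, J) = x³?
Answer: 1800983840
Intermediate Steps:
B(A) = 2*A*(A + A³) (B(A) = (A + A³)*(A + A) = (A + A³)*(2*A) = 2*A*(A + A³))
B(-103)*8 = (2*(-103)²*(1 + (-103)²))*8 = (2*10609*(1 + 10609))*8 = (2*10609*10610)*8 = 225122980*8 = 1800983840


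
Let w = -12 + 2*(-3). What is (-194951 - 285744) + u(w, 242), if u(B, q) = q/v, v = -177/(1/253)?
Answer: -1956909367/4071 ≈ -4.8070e+5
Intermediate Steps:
w = -18 (w = -12 - 6 = -18)
v = -44781 (v = -177/1/253 = -177*253 = -44781)
u(B, q) = -q/44781 (u(B, q) = q/(-44781) = q*(-1/44781) = -q/44781)
(-194951 - 285744) + u(w, 242) = (-194951 - 285744) - 1/44781*242 = -480695 - 22/4071 = -1956909367/4071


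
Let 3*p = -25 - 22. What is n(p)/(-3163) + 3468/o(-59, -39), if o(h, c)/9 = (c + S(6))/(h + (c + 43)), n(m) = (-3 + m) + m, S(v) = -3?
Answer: 100553933/199269 ≈ 504.61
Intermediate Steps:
p = -47/3 (p = (-25 - 22)/3 = (⅓)*(-47) = -47/3 ≈ -15.667)
n(m) = -3 + 2*m
o(h, c) = 9*(-3 + c)/(43 + c + h) (o(h, c) = 9*((c - 3)/(h + (c + 43))) = 9*((-3 + c)/(h + (43 + c))) = 9*((-3 + c)/(43 + c + h)) = 9*(-3 + c)/(43 + c + h))
n(p)/(-3163) + 3468/o(-59, -39) = (-3 + 2*(-47/3))/(-3163) + 3468/((9*(-3 - 39)/(43 - 39 - 59))) = (-3 - 94/3)*(-1/3163) + 3468/((9*(-42)/(-55))) = -103/3*(-1/3163) + 3468/((9*(-1/55)*(-42))) = 103/9489 + 3468/(378/55) = 103/9489 + 3468*(55/378) = 103/9489 + 31790/63 = 100553933/199269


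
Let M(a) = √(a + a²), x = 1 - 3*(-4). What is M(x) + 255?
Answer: 255 + √182 ≈ 268.49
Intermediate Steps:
x = 13 (x = 1 + 12 = 13)
M(x) + 255 = √(13*(1 + 13)) + 255 = √(13*14) + 255 = √182 + 255 = 255 + √182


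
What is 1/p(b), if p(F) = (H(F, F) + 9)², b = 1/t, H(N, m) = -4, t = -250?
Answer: 1/25 ≈ 0.040000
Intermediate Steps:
b = -1/250 (b = 1/(-250) = -1/250 ≈ -0.0040000)
p(F) = 25 (p(F) = (-4 + 9)² = 5² = 25)
1/p(b) = 1/25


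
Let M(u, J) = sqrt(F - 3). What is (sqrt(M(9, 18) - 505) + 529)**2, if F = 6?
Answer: (529 + I*sqrt(505 - sqrt(3)))**2 ≈ 2.7934e+5 + 23735.0*I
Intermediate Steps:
M(u, J) = sqrt(3) (M(u, J) = sqrt(6 - 3) = sqrt(3))
(sqrt(M(9, 18) - 505) + 529)**2 = (sqrt(sqrt(3) - 505) + 529)**2 = (sqrt(-505 + sqrt(3)) + 529)**2 = (529 + sqrt(-505 + sqrt(3)))**2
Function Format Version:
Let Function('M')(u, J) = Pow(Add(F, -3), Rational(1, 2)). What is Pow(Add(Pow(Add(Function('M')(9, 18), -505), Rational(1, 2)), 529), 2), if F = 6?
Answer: Pow(Add(529, Mul(I, Pow(Add(505, Mul(-1, Pow(3, Rational(1, 2)))), Rational(1, 2)))), 2) ≈ Add(2.7934e+5, Mul(23735., I))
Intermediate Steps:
Function('M')(u, J) = Pow(3, Rational(1, 2)) (Function('M')(u, J) = Pow(Add(6, -3), Rational(1, 2)) = Pow(3, Rational(1, 2)))
Pow(Add(Pow(Add(Function('M')(9, 18), -505), Rational(1, 2)), 529), 2) = Pow(Add(Pow(Add(Pow(3, Rational(1, 2)), -505), Rational(1, 2)), 529), 2) = Pow(Add(Pow(Add(-505, Pow(3, Rational(1, 2))), Rational(1, 2)), 529), 2) = Pow(Add(529, Pow(Add(-505, Pow(3, Rational(1, 2))), Rational(1, 2))), 2)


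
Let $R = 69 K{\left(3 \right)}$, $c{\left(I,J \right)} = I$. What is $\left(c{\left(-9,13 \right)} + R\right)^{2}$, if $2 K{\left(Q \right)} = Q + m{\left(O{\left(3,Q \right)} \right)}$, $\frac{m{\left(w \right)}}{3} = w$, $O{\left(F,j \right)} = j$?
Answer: $164025$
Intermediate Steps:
$m{\left(w \right)} = 3 w$
$K{\left(Q \right)} = 2 Q$ ($K{\left(Q \right)} = \frac{Q + 3 Q}{2} = \frac{4 Q}{2} = 2 Q$)
$R = 414$ ($R = 69 \cdot 2 \cdot 3 = 69 \cdot 6 = 414$)
$\left(c{\left(-9,13 \right)} + R\right)^{2} = \left(-9 + 414\right)^{2} = 405^{2} = 164025$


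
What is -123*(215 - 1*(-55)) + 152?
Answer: -33058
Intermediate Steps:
-123*(215 - 1*(-55)) + 152 = -123*(215 + 55) + 152 = -123*270 + 152 = -33210 + 152 = -33058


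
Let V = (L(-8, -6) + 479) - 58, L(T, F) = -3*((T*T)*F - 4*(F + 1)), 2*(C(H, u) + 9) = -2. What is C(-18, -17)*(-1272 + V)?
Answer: -2410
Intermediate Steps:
C(H, u) = -10 (C(H, u) = -9 + (½)*(-2) = -9 - 1 = -10)
L(T, F) = 12 + 12*F - 3*F*T² (L(T, F) = -3*(T²*F - 4*(1 + F)) = -3*(F*T² + (-4 - 4*F)) = -3*(-4 - 4*F + F*T²) = 12 + 12*F - 3*F*T²)
V = 1513 (V = ((12 + 12*(-6) - 3*(-6)*(-8)²) + 479) - 58 = ((12 - 72 - 3*(-6)*64) + 479) - 58 = ((12 - 72 + 1152) + 479) - 58 = (1092 + 479) - 58 = 1571 - 58 = 1513)
C(-18, -17)*(-1272 + V) = -10*(-1272 + 1513) = -10*241 = -2410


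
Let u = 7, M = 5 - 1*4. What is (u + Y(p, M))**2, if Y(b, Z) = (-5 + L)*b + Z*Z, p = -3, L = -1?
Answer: 676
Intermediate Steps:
M = 1 (M = 5 - 4 = 1)
Y(b, Z) = Z**2 - 6*b (Y(b, Z) = (-5 - 1)*b + Z*Z = -6*b + Z**2 = Z**2 - 6*b)
(u + Y(p, M))**2 = (7 + (1**2 - 6*(-3)))**2 = (7 + (1 + 18))**2 = (7 + 19)**2 = 26**2 = 676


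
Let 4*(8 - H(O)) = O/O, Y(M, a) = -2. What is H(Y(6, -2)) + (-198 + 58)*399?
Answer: -223409/4 ≈ -55852.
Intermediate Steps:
H(O) = 31/4 (H(O) = 8 - O/(4*O) = 8 - ¼*1 = 8 - ¼ = 31/4)
H(Y(6, -2)) + (-198 + 58)*399 = 31/4 + (-198 + 58)*399 = 31/4 - 140*399 = 31/4 - 55860 = -223409/4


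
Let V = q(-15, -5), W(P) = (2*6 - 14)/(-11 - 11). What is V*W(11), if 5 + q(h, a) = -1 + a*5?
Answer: -31/11 ≈ -2.8182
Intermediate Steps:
W(P) = 1/11 (W(P) = (12 - 14)/(-22) = -2*(-1/22) = 1/11)
q(h, a) = -6 + 5*a (q(h, a) = -5 + (-1 + a*5) = -5 + (-1 + 5*a) = -6 + 5*a)
V = -31 (V = -6 + 5*(-5) = -6 - 25 = -31)
V*W(11) = -31*1/11 = -31/11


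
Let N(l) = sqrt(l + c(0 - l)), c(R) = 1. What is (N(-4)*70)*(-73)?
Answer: -5110*I*sqrt(3) ≈ -8850.8*I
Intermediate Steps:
N(l) = sqrt(1 + l) (N(l) = sqrt(l + 1) = sqrt(1 + l))
(N(-4)*70)*(-73) = (sqrt(1 - 4)*70)*(-73) = (sqrt(-3)*70)*(-73) = ((I*sqrt(3))*70)*(-73) = (70*I*sqrt(3))*(-73) = -5110*I*sqrt(3)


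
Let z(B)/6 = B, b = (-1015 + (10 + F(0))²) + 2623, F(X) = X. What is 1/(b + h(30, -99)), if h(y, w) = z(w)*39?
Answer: -1/21458 ≈ -4.6603e-5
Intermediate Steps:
b = 1708 (b = (-1015 + (10 + 0)²) + 2623 = (-1015 + 10²) + 2623 = (-1015 + 100) + 2623 = -915 + 2623 = 1708)
z(B) = 6*B
h(y, w) = 234*w (h(y, w) = (6*w)*39 = 234*w)
1/(b + h(30, -99)) = 1/(1708 + 234*(-99)) = 1/(1708 - 23166) = 1/(-21458) = -1/21458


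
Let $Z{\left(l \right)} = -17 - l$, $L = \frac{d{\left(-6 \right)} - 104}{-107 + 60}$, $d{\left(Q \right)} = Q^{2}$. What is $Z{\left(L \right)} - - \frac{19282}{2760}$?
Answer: $- \frac{743333}{64860} \approx -11.461$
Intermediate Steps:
$L = \frac{68}{47}$ ($L = \frac{\left(-6\right)^{2} - 104}{-107 + 60} = \frac{36 - 104}{-47} = \left(-68\right) \left(- \frac{1}{47}\right) = \frac{68}{47} \approx 1.4468$)
$Z{\left(L \right)} - - \frac{19282}{2760} = \left(-17 - \frac{68}{47}\right) - - \frac{19282}{2760} = \left(-17 - \frac{68}{47}\right) - \left(-19282\right) \frac{1}{2760} = - \frac{867}{47} - - \frac{9641}{1380} = - \frac{867}{47} + \frac{9641}{1380} = - \frac{743333}{64860}$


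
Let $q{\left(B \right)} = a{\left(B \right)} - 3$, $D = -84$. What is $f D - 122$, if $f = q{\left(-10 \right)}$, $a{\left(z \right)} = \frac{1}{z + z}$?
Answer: $\frac{671}{5} \approx 134.2$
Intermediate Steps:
$a{\left(z \right)} = \frac{1}{2 z}$
$q{\left(B \right)} = -3 + \frac{1}{2 B}$ ($q{\left(B \right)} = \frac{1}{2 B} - 3 = -3 + \frac{1}{2 B}$)
$f = - \frac{61}{20}$ ($f = -3 + \frac{1}{2 \left(-10\right)} = -3 + \frac{1}{2} \left(- \frac{1}{10}\right) = -3 - \frac{1}{20} = - \frac{61}{20} \approx -3.05$)
$f D - 122 = \left(- \frac{61}{20}\right) \left(-84\right) - 122 = \frac{1281}{5} - 122 = \frac{671}{5}$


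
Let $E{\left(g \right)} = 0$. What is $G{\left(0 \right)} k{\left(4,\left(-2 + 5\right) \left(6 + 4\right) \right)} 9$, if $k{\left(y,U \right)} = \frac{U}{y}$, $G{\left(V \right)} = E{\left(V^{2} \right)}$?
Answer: $0$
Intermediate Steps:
$G{\left(V \right)} = 0$
$G{\left(0 \right)} k{\left(4,\left(-2 + 5\right) \left(6 + 4\right) \right)} 9 = 0 \frac{\left(-2 + 5\right) \left(6 + 4\right)}{4} \cdot 9 = 0 \cdot 3 \cdot 10 \cdot \frac{1}{4} \cdot 9 = 0 \cdot 30 \cdot \frac{1}{4} \cdot 9 = 0 \cdot \frac{15}{2} \cdot 9 = 0 \cdot 9 = 0$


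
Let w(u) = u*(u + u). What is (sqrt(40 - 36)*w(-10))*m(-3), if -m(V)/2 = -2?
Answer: 1600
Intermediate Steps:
m(V) = 4 (m(V) = -2*(-2) = 4)
w(u) = 2*u**2 (w(u) = u*(2*u) = 2*u**2)
(sqrt(40 - 36)*w(-10))*m(-3) = (sqrt(40 - 36)*(2*(-10)**2))*4 = (sqrt(4)*(2*100))*4 = (2*200)*4 = 400*4 = 1600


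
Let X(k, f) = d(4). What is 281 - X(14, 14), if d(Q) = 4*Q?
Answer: 265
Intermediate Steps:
X(k, f) = 16 (X(k, f) = 4*4 = 16)
281 - X(14, 14) = 281 - 1*16 = 281 - 16 = 265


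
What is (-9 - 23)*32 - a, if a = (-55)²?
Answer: -4049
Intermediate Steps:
a = 3025
(-9 - 23)*32 - a = (-9 - 23)*32 - 1*3025 = -32*32 - 3025 = -1024 - 3025 = -4049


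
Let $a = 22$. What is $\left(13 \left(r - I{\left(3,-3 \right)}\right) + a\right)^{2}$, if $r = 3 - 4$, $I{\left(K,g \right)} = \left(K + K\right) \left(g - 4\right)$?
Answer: $308025$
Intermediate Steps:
$I{\left(K,g \right)} = 2 K \left(-4 + g\right)$
$r = -1$
$\left(13 \left(r - I{\left(3,-3 \right)}\right) + a\right)^{2} = \left(13 \left(-1 - 2 \cdot 3 \left(-4 - 3\right)\right) + 22\right)^{2} = \left(13 \left(-1 - 2 \cdot 3 \left(-7\right)\right) + 22\right)^{2} = \left(13 \left(-1 - -42\right) + 22\right)^{2} = \left(13 \left(-1 + 42\right) + 22\right)^{2} = \left(13 \cdot 41 + 22\right)^{2} = \left(533 + 22\right)^{2} = 555^{2} = 308025$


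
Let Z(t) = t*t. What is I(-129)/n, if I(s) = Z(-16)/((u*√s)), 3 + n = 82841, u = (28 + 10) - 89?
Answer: 128*I*√129/272495601 ≈ 5.3351e-6*I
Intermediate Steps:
u = -51 (u = 38 - 89 = -51)
n = 82838 (n = -3 + 82841 = 82838)
Z(t) = t²
I(s) = -256/(51*√s) (I(s) = (-16)²/((-51*√s)) = 256*(-1/(51*√s)) = -256/(51*√s))
I(-129)/n = -(-256)*I*√129/6579/82838 = -(-256)*I*√129/6579*(1/82838) = (256*I*√129/6579)*(1/82838) = 128*I*√129/272495601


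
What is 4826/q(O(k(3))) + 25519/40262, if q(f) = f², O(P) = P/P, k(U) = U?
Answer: 194329931/40262 ≈ 4826.6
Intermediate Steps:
O(P) = 1
4826/q(O(k(3))) + 25519/40262 = 4826/(1²) + 25519/40262 = 4826/1 + 25519*(1/40262) = 4826*1 + 25519/40262 = 4826 + 25519/40262 = 194329931/40262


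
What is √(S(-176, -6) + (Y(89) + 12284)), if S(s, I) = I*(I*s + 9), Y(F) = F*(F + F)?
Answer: 2*√5434 ≈ 147.43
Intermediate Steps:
Y(F) = 2*F² (Y(F) = F*(2*F) = 2*F²)
S(s, I) = I*(9 + I*s)
√(S(-176, -6) + (Y(89) + 12284)) = √(-6*(9 - 6*(-176)) + (2*89² + 12284)) = √(-6*(9 + 1056) + (2*7921 + 12284)) = √(-6*1065 + (15842 + 12284)) = √(-6390 + 28126) = √21736 = 2*√5434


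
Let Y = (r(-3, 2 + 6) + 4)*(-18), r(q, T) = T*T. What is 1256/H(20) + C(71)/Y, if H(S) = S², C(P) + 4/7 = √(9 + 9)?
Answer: 84086/26775 - √2/408 ≈ 3.1370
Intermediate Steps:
C(P) = -4/7 + 3*√2 (C(P) = -4/7 + √(9 + 9) = -4/7 + √18 = -4/7 + 3*√2)
r(q, T) = T²
Y = -1224 (Y = ((2 + 6)² + 4)*(-18) = (8² + 4)*(-18) = (64 + 4)*(-18) = 68*(-18) = -1224)
1256/H(20) + C(71)/Y = 1256/(20²) + (-4/7 + 3*√2)/(-1224) = 1256/400 + (-4/7 + 3*√2)*(-1/1224) = 1256*(1/400) + (1/2142 - √2/408) = 157/50 + (1/2142 - √2/408) = 84086/26775 - √2/408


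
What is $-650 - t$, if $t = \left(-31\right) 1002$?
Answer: $30412$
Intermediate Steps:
$t = -31062$
$-650 - t = -650 - -31062 = -650 + 31062 = 30412$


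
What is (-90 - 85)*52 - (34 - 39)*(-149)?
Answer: -9845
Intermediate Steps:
(-90 - 85)*52 - (34 - 39)*(-149) = -175*52 - (-5)*(-149) = -9100 - 1*745 = -9100 - 745 = -9845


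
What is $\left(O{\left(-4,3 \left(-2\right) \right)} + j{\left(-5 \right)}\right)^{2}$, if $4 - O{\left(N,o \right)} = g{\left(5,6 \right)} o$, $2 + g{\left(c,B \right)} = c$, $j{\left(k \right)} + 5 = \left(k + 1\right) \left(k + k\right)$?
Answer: $3249$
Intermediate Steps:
$j{\left(k \right)} = -5 + 2 k \left(1 + k\right)$ ($j{\left(k \right)} = -5 + \left(k + 1\right) \left(k + k\right) = -5 + \left(1 + k\right) 2 k = -5 + 2 k \left(1 + k\right)$)
$g{\left(c,B \right)} = -2 + c$
$O{\left(N,o \right)} = 4 - 3 o$ ($O{\left(N,o \right)} = 4 - \left(-2 + 5\right) o = 4 - 3 o$)
$\left(O{\left(-4,3 \left(-2\right) \right)} + j{\left(-5 \right)}\right)^{2} = \left(\left(4 - 3 \cdot 3 \left(-2\right)\right) + \left(-5 + 2 \left(-5\right) + 2 \left(-5\right)^{2}\right)\right)^{2} = \left(\left(4 - -18\right) - -35\right)^{2} = \left(\left(4 + 18\right) - -35\right)^{2} = \left(22 + 35\right)^{2} = 57^{2} = 3249$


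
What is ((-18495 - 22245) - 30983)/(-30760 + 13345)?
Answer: 71723/17415 ≈ 4.1185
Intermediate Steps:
((-18495 - 22245) - 30983)/(-30760 + 13345) = (-40740 - 30983)/(-17415) = -71723*(-1/17415) = 71723/17415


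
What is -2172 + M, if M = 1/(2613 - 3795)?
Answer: -2567305/1182 ≈ -2172.0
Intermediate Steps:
M = -1/1182 (M = 1/(-1182) = -1/1182 ≈ -0.00084602)
-2172 + M = -2172 - 1/1182 = -2567305/1182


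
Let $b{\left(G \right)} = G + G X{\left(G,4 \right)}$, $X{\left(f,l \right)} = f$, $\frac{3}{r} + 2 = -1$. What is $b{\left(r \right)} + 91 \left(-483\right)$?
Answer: $-43953$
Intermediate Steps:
$r = -1$ ($r = \frac{3}{-2 - 1} = \frac{3}{-3} = 3 \left(- \frac{1}{3}\right) = -1$)
$b{\left(G \right)} = G + G^{2}$ ($b{\left(G \right)} = G + G G = G + G^{2}$)
$b{\left(r \right)} + 91 \left(-483\right) = - (1 - 1) + 91 \left(-483\right) = \left(-1\right) 0 - 43953 = 0 - 43953 = -43953$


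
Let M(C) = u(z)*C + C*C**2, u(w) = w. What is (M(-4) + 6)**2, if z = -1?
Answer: 2916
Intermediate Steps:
M(C) = C**3 - C (M(C) = -C + C*C**2 = -C + C**3 = C**3 - C)
(M(-4) + 6)**2 = (((-4)**3 - 1*(-4)) + 6)**2 = ((-64 + 4) + 6)**2 = (-60 + 6)**2 = (-54)**2 = 2916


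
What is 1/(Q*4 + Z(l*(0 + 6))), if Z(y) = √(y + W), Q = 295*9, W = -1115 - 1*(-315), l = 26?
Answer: 2655/28196261 - I*√161/56392522 ≈ 9.4161e-5 - 2.25e-7*I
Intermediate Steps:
W = -800 (W = -1115 + 315 = -800)
Q = 2655
Z(y) = √(-800 + y) (Z(y) = √(y - 800) = √(-800 + y))
1/(Q*4 + Z(l*(0 + 6))) = 1/(2655*4 + √(-800 + 26*(0 + 6))) = 1/(10620 + √(-800 + 26*6)) = 1/(10620 + √(-800 + 156)) = 1/(10620 + √(-644)) = 1/(10620 + 2*I*√161)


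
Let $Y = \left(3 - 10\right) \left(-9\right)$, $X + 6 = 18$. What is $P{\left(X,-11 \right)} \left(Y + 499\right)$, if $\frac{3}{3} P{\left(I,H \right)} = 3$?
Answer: $1686$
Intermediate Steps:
$X = 12$ ($X = -6 + 18 = 12$)
$P{\left(I,H \right)} = 3$
$Y = 63$ ($Y = \left(-7\right) \left(-9\right) = 63$)
$P{\left(X,-11 \right)} \left(Y + 499\right) = 3 \left(63 + 499\right) = 3 \cdot 562 = 1686$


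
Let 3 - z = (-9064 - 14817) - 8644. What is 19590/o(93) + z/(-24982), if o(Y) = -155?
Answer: -49443922/387221 ≈ -127.69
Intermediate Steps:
z = 32528 (z = 3 - ((-9064 - 14817) - 8644) = 3 - (-23881 - 8644) = 3 - 1*(-32525) = 3 + 32525 = 32528)
19590/o(93) + z/(-24982) = 19590/(-155) + 32528/(-24982) = 19590*(-1/155) + 32528*(-1/24982) = -3918/31 - 16264/12491 = -49443922/387221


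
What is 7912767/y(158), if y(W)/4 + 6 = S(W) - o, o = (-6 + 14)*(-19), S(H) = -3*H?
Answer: -7912767/1312 ≈ -6031.1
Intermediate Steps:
o = -152 (o = 8*(-19) = -152)
y(W) = 584 - 12*W (y(W) = -24 + 4*(-3*W - 1*(-152)) = -24 + 4*(-3*W + 152) = -24 + 4*(152 - 3*W) = -24 + (608 - 12*W) = 584 - 12*W)
7912767/y(158) = 7912767/(584 - 12*158) = 7912767/(584 - 1896) = 7912767/(-1312) = 7912767*(-1/1312) = -7912767/1312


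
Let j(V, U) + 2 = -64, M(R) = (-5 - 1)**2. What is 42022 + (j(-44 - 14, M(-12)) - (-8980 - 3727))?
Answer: 54663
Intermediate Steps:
M(R) = 36 (M(R) = (-6)**2 = 36)
j(V, U) = -66 (j(V, U) = -2 - 64 = -66)
42022 + (j(-44 - 14, M(-12)) - (-8980 - 3727)) = 42022 + (-66 - (-8980 - 3727)) = 42022 + (-66 - 1*(-12707)) = 42022 + (-66 + 12707) = 42022 + 12641 = 54663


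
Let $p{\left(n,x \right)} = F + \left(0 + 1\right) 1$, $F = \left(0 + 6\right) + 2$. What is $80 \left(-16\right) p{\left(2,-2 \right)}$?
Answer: $-11520$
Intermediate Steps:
$F = 8$ ($F = 6 + 2 = 8$)
$p{\left(n,x \right)} = 9$ ($p{\left(n,x \right)} = 8 + \left(0 + 1\right) 1 = 8 + 1 \cdot 1 = 8 + 1 = 9$)
$80 \left(-16\right) p{\left(2,-2 \right)} = 80 \left(-16\right) 9 = \left(-1280\right) 9 = -11520$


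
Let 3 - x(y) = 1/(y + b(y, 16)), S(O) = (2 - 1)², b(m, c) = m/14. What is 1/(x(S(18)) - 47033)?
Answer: -15/705464 ≈ -2.1263e-5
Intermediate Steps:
b(m, c) = m/14 (b(m, c) = m*(1/14) = m/14)
S(O) = 1 (S(O) = 1² = 1)
x(y) = 3 - 14/(15*y) (x(y) = 3 - 1/(y + y/14) = 3 - 1/(15*y/14) = 3 - 14/(15*y))
1/(x(S(18)) - 47033) = 1/((3 - 14/15/1) - 47033) = 1/((3 - 14/15*1) - 47033) = 1/((3 - 14/15) - 47033) = 1/(31/15 - 47033) = 1/(-705464/15) = -15/705464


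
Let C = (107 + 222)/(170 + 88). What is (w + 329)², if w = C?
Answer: 7260914521/66564 ≈ 1.0908e+5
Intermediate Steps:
C = 329/258 ≈ 1.2752
w = 329/258 ≈ 1.2752
(w + 329)² = (329/258 + 329)² = (85211/258)² = 7260914521/66564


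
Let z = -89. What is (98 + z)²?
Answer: 81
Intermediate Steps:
(98 + z)² = (98 - 89)² = 9² = 81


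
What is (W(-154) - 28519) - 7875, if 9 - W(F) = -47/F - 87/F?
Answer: -2801712/77 ≈ -36386.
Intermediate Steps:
W(F) = 9 + 134/F (W(F) = 9 - (-47/F - 87/F) = 9 - (-134)/F = 9 + 134/F)
(W(-154) - 28519) - 7875 = ((9 + 134/(-154)) - 28519) - 7875 = ((9 + 134*(-1/154)) - 28519) - 7875 = ((9 - 67/77) - 28519) - 7875 = (626/77 - 28519) - 7875 = -2195337/77 - 7875 = -2801712/77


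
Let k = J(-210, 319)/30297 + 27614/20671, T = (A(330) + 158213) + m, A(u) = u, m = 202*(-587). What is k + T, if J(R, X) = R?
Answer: 8344063137517/208756429 ≈ 39970.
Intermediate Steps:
m = -118574
T = 39969 (T = (330 + 158213) - 118574 = 158543 - 118574 = 39969)
k = 277426816/208756429 (k = -210/30297 + 27614/20671 = -210*1/30297 + 27614*(1/20671) = -70/10099 + 27614/20671 = 277426816/208756429 ≈ 1.3289)
k + T = 277426816/208756429 + 39969 = 8344063137517/208756429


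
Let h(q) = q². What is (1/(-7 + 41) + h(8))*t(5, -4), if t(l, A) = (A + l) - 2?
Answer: -2177/34 ≈ -64.029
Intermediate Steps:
t(l, A) = -2 + A + l
(1/(-7 + 41) + h(8))*t(5, -4) = (1/(-7 + 41) + 8²)*(-2 - 4 + 5) = (1/34 + 64)*(-1) = (2177/34)*(-1) = -2177/34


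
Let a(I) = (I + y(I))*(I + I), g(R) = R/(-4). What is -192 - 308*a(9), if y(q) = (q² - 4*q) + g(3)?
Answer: -295410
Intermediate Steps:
g(R) = -R/4 (g(R) = R*(-¼) = -R/4)
y(q) = -¾ + q² - 4*q (y(q) = (q² - 4*q) - ¼*3 = (q² - 4*q) - ¾ = -¾ + q² - 4*q)
a(I) = 2*I*(-¾ + I² - 3*I) (a(I) = (I + (-¾ + I² - 4*I))*(I + I) = (-¾ + I² - 3*I)*(2*I) = 2*I*(-¾ + I² - 3*I))
-192 - 308*a(9) = -192 - 154*9*(-3 - 12*9 + 4*9²) = -192 - 154*9*(-3 - 108 + 4*81) = -192 - 154*9*(-3 - 108 + 324) = -192 - 154*9*213 = -192 - 308*1917/2 = -192 - 295218 = -295410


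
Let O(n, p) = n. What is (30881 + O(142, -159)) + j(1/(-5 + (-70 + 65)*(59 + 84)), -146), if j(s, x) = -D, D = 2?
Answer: 31021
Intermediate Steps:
j(s, x) = -2 (j(s, x) = -1*2 = -2)
(30881 + O(142, -159)) + j(1/(-5 + (-70 + 65)*(59 + 84)), -146) = (30881 + 142) - 2 = 31023 - 2 = 31021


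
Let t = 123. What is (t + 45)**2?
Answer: 28224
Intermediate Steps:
(t + 45)**2 = (123 + 45)**2 = 168**2 = 28224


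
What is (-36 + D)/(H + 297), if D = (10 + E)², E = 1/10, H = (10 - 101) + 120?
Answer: 6601/32600 ≈ 0.20248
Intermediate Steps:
H = 29 (H = -91 + 120 = 29)
E = ⅒ ≈ 0.10000
D = 10201/100 (D = (10 + ⅒)² = (101/10)² = 10201/100 ≈ 102.01)
(-36 + D)/(H + 297) = (-36 + 10201/100)/(29 + 297) = (6601/100)/326 = (6601/100)*(1/326) = 6601/32600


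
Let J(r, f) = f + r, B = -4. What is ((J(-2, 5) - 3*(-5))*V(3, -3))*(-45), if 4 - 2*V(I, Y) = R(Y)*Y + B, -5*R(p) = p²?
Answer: -1053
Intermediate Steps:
R(p) = -p²/5
V(I, Y) = 4 + Y³/10 (V(I, Y) = 2 - ((-Y²/5)*Y - 4)/2 = 2 - (-Y³/5 - 4)/2 = 2 - (-4 - Y³/5)/2 = 2 + (2 + Y³/10) = 4 + Y³/10)
((J(-2, 5) - 3*(-5))*V(3, -3))*(-45) = (((5 - 2) - 3*(-5))*(4 + (⅒)*(-3)³))*(-45) = ((3 + 15)*(4 + (⅒)*(-27)))*(-45) = (18*(4 - 27/10))*(-45) = (18*(13/10))*(-45) = (117/5)*(-45) = -1053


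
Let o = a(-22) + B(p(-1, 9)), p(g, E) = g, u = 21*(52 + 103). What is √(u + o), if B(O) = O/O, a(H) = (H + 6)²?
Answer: 2*√878 ≈ 59.262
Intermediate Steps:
u = 3255 (u = 21*155 = 3255)
a(H) = (6 + H)²
B(O) = 1
o = 257 (o = (6 - 22)² + 1 = (-16)² + 1 = 256 + 1 = 257)
√(u + o) = √(3255 + 257) = √3512 = 2*√878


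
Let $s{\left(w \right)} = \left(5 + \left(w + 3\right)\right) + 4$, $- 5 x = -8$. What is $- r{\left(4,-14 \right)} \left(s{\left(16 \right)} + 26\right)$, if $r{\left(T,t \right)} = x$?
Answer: $- \frac{432}{5} \approx -86.4$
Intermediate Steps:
$x = \frac{8}{5}$ ($x = \left(- \frac{1}{5}\right) \left(-8\right) = \frac{8}{5} \approx 1.6$)
$s{\left(w \right)} = 12 + w$ ($s{\left(w \right)} = \left(5 + \left(3 + w\right)\right) + 4 = \left(8 + w\right) + 4 = 12 + w$)
$r{\left(T,t \right)} = \frac{8}{5}$
$- r{\left(4,-14 \right)} \left(s{\left(16 \right)} + 26\right) = - \frac{8 \left(\left(12 + 16\right) + 26\right)}{5} = - \frac{8 \left(28 + 26\right)}{5} = - \frac{8 \cdot 54}{5} = \left(-1\right) \frac{432}{5} = - \frac{432}{5}$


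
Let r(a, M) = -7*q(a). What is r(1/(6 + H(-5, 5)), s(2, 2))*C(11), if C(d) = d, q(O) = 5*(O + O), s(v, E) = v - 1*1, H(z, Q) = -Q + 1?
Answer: -385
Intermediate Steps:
H(z, Q) = 1 - Q
s(v, E) = -1 + v (s(v, E) = v - 1 = -1 + v)
q(O) = 10*O (q(O) = 5*(2*O) = 10*O)
r(a, M) = -70*a
r(1/(6 + H(-5, 5)), s(2, 2))*C(11) = -70/(6 + (1 - 1*5))*11 = -70/(6 + (1 - 5))*11 = -70/(6 - 4)*11 = -70/2*11 = -70*½*11 = -35*11 = -385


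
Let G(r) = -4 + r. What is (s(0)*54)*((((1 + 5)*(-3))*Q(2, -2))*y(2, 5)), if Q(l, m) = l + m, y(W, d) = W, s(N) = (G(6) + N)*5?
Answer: 0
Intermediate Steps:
s(N) = 10 + 5*N (s(N) = ((-4 + 6) + N)*5 = (2 + N)*5 = 10 + 5*N)
(s(0)*54)*((((1 + 5)*(-3))*Q(2, -2))*y(2, 5)) = ((10 + 5*0)*54)*((((1 + 5)*(-3))*(2 - 2))*2) = ((10 + 0)*54)*(((6*(-3))*0)*2) = (10*54)*(-18*0*2) = 540*(0*2) = 540*0 = 0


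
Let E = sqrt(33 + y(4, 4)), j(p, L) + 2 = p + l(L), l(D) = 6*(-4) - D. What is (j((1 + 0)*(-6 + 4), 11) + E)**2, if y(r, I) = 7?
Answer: 1561 - 156*sqrt(10) ≈ 1067.7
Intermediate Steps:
l(D) = -24 - D
j(p, L) = -26 + p - L (j(p, L) = -2 + (p + (-24 - L)) = -2 + (-24 + p - L) = -26 + p - L)
E = 2*sqrt(10) (E = sqrt(33 + 7) = sqrt(40) = 2*sqrt(10) ≈ 6.3246)
(j((1 + 0)*(-6 + 4), 11) + E)**2 = ((-26 + (1 + 0)*(-6 + 4) - 1*11) + 2*sqrt(10))**2 = ((-26 + 1*(-2) - 11) + 2*sqrt(10))**2 = ((-26 - 2 - 11) + 2*sqrt(10))**2 = (-39 + 2*sqrt(10))**2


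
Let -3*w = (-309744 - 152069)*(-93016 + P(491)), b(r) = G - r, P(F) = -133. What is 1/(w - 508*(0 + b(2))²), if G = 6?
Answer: -3/43017443521 ≈ -6.9739e-11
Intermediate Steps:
b(r) = 6 - r
w = -43017419137/3 (w = -(-309744 - 152069)*(-93016 - 133)/3 = -(-461813)*(-93149)/3 = -⅓*43017419137 = -43017419137/3 ≈ -1.4339e+10)
1/(w - 508*(0 + b(2))²) = 1/(-43017419137/3 - 508*(0 + (6 - 1*2))²) = 1/(-43017419137/3 - 508*(0 + (6 - 2))²) = 1/(-43017419137/3 - 508*(0 + 4)²) = 1/(-43017419137/3 - 508*4²) = 1/(-43017419137/3 - 508*16) = 1/(-43017419137/3 - 8128) = 1/(-43017443521/3) = -3/43017443521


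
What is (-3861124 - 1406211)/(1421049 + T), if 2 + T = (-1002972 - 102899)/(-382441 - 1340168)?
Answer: -9073558677015/2447909457494 ≈ -3.7067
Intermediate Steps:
T = -2339347/1722609 (T = -2 + (-1002972 - 102899)/(-382441 - 1340168) = -2 - 1105871/(-1722609) = -2 - 1105871*(-1/1722609) = -2 + 1105871/1722609 = -2339347/1722609 ≈ -1.3580)
(-3861124 - 1406211)/(1421049 + T) = (-3861124 - 1406211)/(1421049 - 2339347/1722609) = -5267335/2447909457494/1722609 = -5267335*1722609/2447909457494 = -9073558677015/2447909457494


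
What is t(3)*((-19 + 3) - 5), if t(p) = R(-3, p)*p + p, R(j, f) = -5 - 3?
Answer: 441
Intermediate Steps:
R(j, f) = -8
t(p) = -7*p (t(p) = -8*p + p = -7*p)
t(3)*((-19 + 3) - 5) = (-7*3)*((-19 + 3) - 5) = -21*(-16 - 5) = -21*(-21) = 441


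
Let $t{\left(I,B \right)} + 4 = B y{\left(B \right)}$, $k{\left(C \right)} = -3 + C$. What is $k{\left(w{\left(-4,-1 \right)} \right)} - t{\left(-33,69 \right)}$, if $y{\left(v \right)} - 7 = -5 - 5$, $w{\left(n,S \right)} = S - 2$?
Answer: $205$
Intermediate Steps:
$w{\left(n,S \right)} = -2 + S$
$y{\left(v \right)} = -3$ ($y{\left(v \right)} = 7 - 10 = -3$)
$t{\left(I,B \right)} = -4 - 3 B$ ($t{\left(I,B \right)} = -4 + B \left(-3\right) = -4 - 3 B$)
$k{\left(w{\left(-4,-1 \right)} \right)} - t{\left(-33,69 \right)} = \left(-3 - 3\right) - \left(-4 - 207\right) = -6 - -211 = -6 + 211 = 205$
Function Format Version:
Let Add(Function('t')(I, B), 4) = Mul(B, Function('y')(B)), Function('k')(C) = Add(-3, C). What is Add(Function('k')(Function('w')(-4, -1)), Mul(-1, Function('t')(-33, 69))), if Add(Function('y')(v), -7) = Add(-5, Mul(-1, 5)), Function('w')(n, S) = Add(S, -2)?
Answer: 205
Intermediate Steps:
Function('w')(n, S) = Add(-2, S)
Function('y')(v) = -3 (Function('y')(v) = Add(7, Add(-5, Mul(-1, 5))) = Add(7, Add(-5, -5)) = Add(7, -10) = -3)
Function('t')(I, B) = Add(-4, Mul(-3, B)) (Function('t')(I, B) = Add(-4, Mul(B, -3)) = Add(-4, Mul(-3, B)))
Add(Function('k')(Function('w')(-4, -1)), Mul(-1, Function('t')(-33, 69))) = Add(Add(-3, Add(-2, -1)), Mul(-1, Add(-4, Mul(-3, 69)))) = Add(Add(-3, -3), Mul(-1, Add(-4, -207))) = Add(-6, Mul(-1, -211)) = Add(-6, 211) = 205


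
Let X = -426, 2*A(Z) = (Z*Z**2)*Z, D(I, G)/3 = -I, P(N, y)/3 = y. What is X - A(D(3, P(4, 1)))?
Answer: -7413/2 ≈ -3706.5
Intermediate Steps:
P(N, y) = 3*y
D(I, G) = -3*I (D(I, G) = 3*(-I) = -3*I)
A(Z) = Z**4/2 (A(Z) = ((Z*Z**2)*Z)/2 = (Z**3*Z)/2 = Z**4/2)
X - A(D(3, P(4, 1))) = -426 - (-3*3)**4/2 = -426 - (-9)**4/2 = -426 - 6561/2 = -7413/2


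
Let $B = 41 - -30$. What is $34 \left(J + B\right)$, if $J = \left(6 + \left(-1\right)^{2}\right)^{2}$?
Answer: $4080$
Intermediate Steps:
$J = 49$ ($J = \left(6 + 1\right)^{2} = 7^{2} = 49$)
$B = 71$ ($B = 41 + 30 = 71$)
$34 \left(J + B\right) = 34 \left(49 + 71\right) = 34 \cdot 120 = 4080$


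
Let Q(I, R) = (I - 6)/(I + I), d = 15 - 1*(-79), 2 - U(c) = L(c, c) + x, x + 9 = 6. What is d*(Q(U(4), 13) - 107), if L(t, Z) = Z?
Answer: -10293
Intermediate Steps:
x = -3 (x = -9 + 6 = -3)
U(c) = 5 - c (U(c) = 2 - (c - 3) = 2 - (-3 + c) = 2 + (3 - c) = 5 - c)
d = 94 (d = 15 + 79 = 94)
Q(I, R) = (-6 + I)/(2*I) (Q(I, R) = (-6 + I)/((2*I)) = (-6 + I)*(1/(2*I)) = (-6 + I)/(2*I))
d*(Q(U(4), 13) - 107) = 94*((-6 + (5 - 1*4))/(2*(5 - 1*4)) - 107) = 94*((-6 + (5 - 4))/(2*(5 - 4)) - 107) = 94*((1/2)*(-6 + 1)/1 - 107) = 94*((1/2)*1*(-5) - 107) = 94*(-5/2 - 107) = 94*(-219/2) = -10293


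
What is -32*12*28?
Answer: -10752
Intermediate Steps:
-32*12*28 = -384*28 = -10752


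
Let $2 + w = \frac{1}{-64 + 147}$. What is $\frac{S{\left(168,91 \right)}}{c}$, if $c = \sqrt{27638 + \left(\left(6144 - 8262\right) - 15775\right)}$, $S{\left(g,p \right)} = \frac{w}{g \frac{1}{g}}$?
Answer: $- \frac{33 \sqrt{9745}}{161767} \approx -0.020138$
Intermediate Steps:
$w = - \frac{165}{83}$ ($w = -2 + \frac{1}{-64 + 147} = -2 + \frac{1}{83} = - \frac{165}{83} \approx -1.988$)
$S{\left(g,p \right)} = - \frac{165}{83}$ ($S{\left(g,p \right)} = - \frac{165}{83 \frac{g}{g}} = - \frac{165}{83 \cdot 1} = \left(- \frac{165}{83}\right) 1 = - \frac{165}{83}$)
$c = \sqrt{9745}$ ($c = \sqrt{27638 - 17893} = \sqrt{9745} \approx 98.717$)
$\frac{S{\left(168,91 \right)}}{c} = - \frac{165}{83 \sqrt{9745}} = - \frac{165 \frac{\sqrt{9745}}{9745}}{83} = - \frac{33 \sqrt{9745}}{161767}$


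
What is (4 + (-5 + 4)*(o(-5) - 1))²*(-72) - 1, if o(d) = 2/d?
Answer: -52513/25 ≈ -2100.5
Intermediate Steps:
(4 + (-5 + 4)*(o(-5) - 1))²*(-72) - 1 = (4 + (-5 + 4)*(2/(-5) - 1))²*(-72) - 1 = (4 - (2*(-⅕) - 1))²*(-72) - 1 = (4 - (-⅖ - 1))²*(-72) - 1 = (4 - 1*(-7/5))²*(-72) - 1 = (4 + 7/5)²*(-72) - 1 = (27/5)²*(-72) - 1 = (729/25)*(-72) - 1 = -52488/25 - 1 = -52513/25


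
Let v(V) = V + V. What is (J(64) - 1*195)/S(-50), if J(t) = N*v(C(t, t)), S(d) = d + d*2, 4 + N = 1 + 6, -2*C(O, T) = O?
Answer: 129/50 ≈ 2.5800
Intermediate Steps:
C(O, T) = -O/2
v(V) = 2*V
N = 3 (N = -4 + (1 + 6) = -4 + 7 = 3)
S(d) = 3*d (S(d) = d + 2*d = 3*d)
J(t) = -3*t (J(t) = 3*(2*(-t/2)) = 3*(-t) = -3*t)
(J(64) - 1*195)/S(-50) = (-3*64 - 1*195)/((3*(-50))) = (-192 - 195)/(-150) = -387*(-1/150) = 129/50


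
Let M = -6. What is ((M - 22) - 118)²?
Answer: 21316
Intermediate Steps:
((M - 22) - 118)² = ((-6 - 22) - 118)² = (-28 - 118)² = (-146)² = 21316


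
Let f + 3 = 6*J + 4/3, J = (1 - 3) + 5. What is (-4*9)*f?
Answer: -588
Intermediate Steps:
J = 3 (J = -2 + 5 = 3)
f = 49/3 (f = -3 + (6*3 + 4/3) = -3 + (18 + 4*(1/3)) = -3 + (18 + 4/3) = -3 + 58/3 = 49/3 ≈ 16.333)
(-4*9)*f = -4*9*(49/3) = -36*49/3 = -588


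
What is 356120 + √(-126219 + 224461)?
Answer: 356120 + √98242 ≈ 3.5643e+5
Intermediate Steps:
356120 + √(-126219 + 224461) = 356120 + √98242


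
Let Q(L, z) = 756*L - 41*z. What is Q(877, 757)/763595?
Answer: 126395/152719 ≈ 0.82763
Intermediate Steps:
Q(L, z) = -41*z + 756*L
Q(877, 757)/763595 = (-41*757 + 756*877)/763595 = (-31037 + 663012)*(1/763595) = 631975*(1/763595) = 126395/152719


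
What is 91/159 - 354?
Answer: -56195/159 ≈ -353.43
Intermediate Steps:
91/159 - 354 = -56195/159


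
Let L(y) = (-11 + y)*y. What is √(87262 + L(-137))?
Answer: √107538 ≈ 327.93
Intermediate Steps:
L(y) = y*(-11 + y)
√(87262 + L(-137)) = √(87262 - 137*(-11 - 137)) = √(87262 - 137*(-148)) = √(87262 + 20276) = √107538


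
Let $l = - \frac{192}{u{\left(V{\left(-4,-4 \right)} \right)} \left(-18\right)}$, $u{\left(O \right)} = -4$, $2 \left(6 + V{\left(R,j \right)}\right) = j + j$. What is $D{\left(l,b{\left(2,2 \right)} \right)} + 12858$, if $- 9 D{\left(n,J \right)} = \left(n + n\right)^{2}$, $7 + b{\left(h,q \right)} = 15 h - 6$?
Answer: $\frac{1041242}{81} \approx 12855.0$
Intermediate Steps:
$V{\left(R,j \right)} = -6 + j$ ($V{\left(R,j \right)} = -6 + \frac{j + j}{2} = -6 + \frac{2 j}{2} = -6 + j$)
$b{\left(h,q \right)} = -13 + 15 h$ ($b{\left(h,q \right)} = -7 + \left(15 h - 6\right) = -7 + \left(-6 + 15 h\right) = -13 + 15 h$)
$l = - \frac{8}{3}$ ($l = - \frac{192}{\left(-4\right) \left(-18\right)} = - \frac{192}{72} = \left(-192\right) \frac{1}{72} = - \frac{8}{3} \approx -2.6667$)
$D{\left(n,J \right)} = - \frac{4 n^{2}}{9}$ ($D{\left(n,J \right)} = - \frac{\left(n + n\right)^{2}}{9} = - \frac{\left(2 n\right)^{2}}{9} = - \frac{4 n^{2}}{9}$)
$D{\left(l,b{\left(2,2 \right)} \right)} + 12858 = - \frac{4 \left(- \frac{8}{3}\right)^{2}}{9} + 12858 = \left(- \frac{4}{9}\right) \frac{64}{9} + 12858 = - \frac{256}{81} + 12858 = \frac{1041242}{81}$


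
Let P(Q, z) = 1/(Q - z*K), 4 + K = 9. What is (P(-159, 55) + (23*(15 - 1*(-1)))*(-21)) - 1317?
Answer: -3925531/434 ≈ -9045.0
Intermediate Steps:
K = 5 (K = -4 + 9 = 5)
P(Q, z) = 1/(Q - 5*z) (P(Q, z) = 1/(Q - z*5) = 1/(Q - 5*z))
(P(-159, 55) + (23*(15 - 1*(-1)))*(-21)) - 1317 = (1/(-159 - 5*55) + (23*(15 - 1*(-1)))*(-21)) - 1317 = (1/(-159 - 275) + (23*(15 + 1))*(-21)) - 1317 = (1/(-434) + (23*16)*(-21)) - 1317 = (-1/434 + 368*(-21)) - 1317 = (-1/434 - 7728) - 1317 = -3353953/434 - 1317 = -3925531/434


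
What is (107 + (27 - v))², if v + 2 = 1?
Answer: 18225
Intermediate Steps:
v = -1 (v = -2 + 1 = -1)
(107 + (27 - v))² = (107 + (27 - 1*(-1)))² = (107 + (27 + 1))² = (107 + 28)² = 135² = 18225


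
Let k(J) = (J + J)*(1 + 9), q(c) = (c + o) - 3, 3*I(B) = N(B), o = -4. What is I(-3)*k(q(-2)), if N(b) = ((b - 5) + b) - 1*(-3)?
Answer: 480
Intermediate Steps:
N(b) = -2 + 2*b (N(b) = ((-5 + b) + b) + 3 = (-5 + 2*b) + 3 = -2 + 2*b)
I(B) = -⅔ + 2*B/3 (I(B) = (-2 + 2*B)/3 = -⅔ + 2*B/3)
q(c) = -7 + c (q(c) = (c - 4) - 3 = (-4 + c) - 3 = -7 + c)
k(J) = 20*J (k(J) = (2*J)*10 = 20*J)
I(-3)*k(q(-2)) = (-⅔ + (⅔)*(-3))*(20*(-7 - 2)) = (-⅔ - 2)*(20*(-9)) = -8/3*(-180) = 480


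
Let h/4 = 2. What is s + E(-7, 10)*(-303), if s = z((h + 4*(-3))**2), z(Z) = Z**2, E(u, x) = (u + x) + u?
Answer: 1468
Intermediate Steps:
h = 8 (h = 4*2 = 8)
E(u, x) = x + 2*u
s = 256 (s = ((8 + 4*(-3))**2)**2 = ((8 - 12)**2)**2 = ((-4)**2)**2 = 16**2 = 256)
s + E(-7, 10)*(-303) = 256 + (10 + 2*(-7))*(-303) = 256 + (10 - 14)*(-303) = 256 - 4*(-303) = 256 + 1212 = 1468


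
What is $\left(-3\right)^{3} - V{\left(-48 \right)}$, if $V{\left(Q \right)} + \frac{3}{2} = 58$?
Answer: $- \frac{167}{2} \approx -83.5$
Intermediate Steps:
$V{\left(Q \right)} = \frac{113}{2}$ ($V{\left(Q \right)} = - \frac{3}{2} + 58 = \frac{113}{2}$)
$\left(-3\right)^{3} - V{\left(-48 \right)} = \left(-3\right)^{3} - \frac{113}{2} = -27 - \frac{113}{2} = - \frac{167}{2}$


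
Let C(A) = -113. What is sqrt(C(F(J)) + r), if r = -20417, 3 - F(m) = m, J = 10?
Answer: I*sqrt(20530) ≈ 143.28*I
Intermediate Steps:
F(m) = 3 - m
sqrt(C(F(J)) + r) = sqrt(-113 - 20417) = sqrt(-20530) = I*sqrt(20530)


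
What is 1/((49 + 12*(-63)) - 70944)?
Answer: -1/71651 ≈ -1.3957e-5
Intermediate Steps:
1/((49 + 12*(-63)) - 70944) = 1/((49 - 756) - 70944) = 1/(-707 - 70944) = 1/(-71651) = -1/71651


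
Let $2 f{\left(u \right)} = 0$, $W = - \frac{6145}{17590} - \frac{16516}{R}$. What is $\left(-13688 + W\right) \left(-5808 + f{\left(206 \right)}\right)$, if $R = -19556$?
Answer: $\frac{683654644856040}{8599751} \approx 7.9497 \cdot 10^{7}$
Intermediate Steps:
$W = \frac{8517241}{17199502}$ ($W = - \frac{6145}{17590} - \frac{16516}{-19556} = \left(-6145\right) \frac{1}{17590} - - \frac{4129}{4889} = - \frac{1229}{3518} + \frac{4129}{4889} = \frac{8517241}{17199502} \approx 0.4952$)
$f{\left(u \right)} = 0$ ($f{\left(u \right)} = \frac{1}{2} \cdot 0 = 0$)
$\left(-13688 + W\right) \left(-5808 + f{\left(206 \right)}\right) = \left(-13688 + \frac{8517241}{17199502}\right) \left(-5808 + 0\right) = \left(- \frac{235418266135}{17199502}\right) \left(-5808\right) = \frac{683654644856040}{8599751}$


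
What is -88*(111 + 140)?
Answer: -22088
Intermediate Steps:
-88*(111 + 140) = -88*251 = -22088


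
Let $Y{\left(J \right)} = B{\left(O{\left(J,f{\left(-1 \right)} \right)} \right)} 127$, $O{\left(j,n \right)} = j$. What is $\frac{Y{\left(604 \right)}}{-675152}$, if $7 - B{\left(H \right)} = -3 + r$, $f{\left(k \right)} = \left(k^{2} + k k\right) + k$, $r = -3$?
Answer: $- \frac{1651}{675152} \approx -0.0024454$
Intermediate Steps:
$f{\left(k \right)} = k + 2 k^{2}$ ($f{\left(k \right)} = \left(k^{2} + k^{2}\right) + k = 2 k^{2} + k = k + 2 k^{2}$)
$B{\left(H \right)} = 13$ ($B{\left(H \right)} = 7 - \left(-3 - 3\right) = 7 - -6 = 7 + 6 = 13$)
$Y{\left(J \right)} = 1651$ ($Y{\left(J \right)} = 13 \cdot 127 = 1651$)
$\frac{Y{\left(604 \right)}}{-675152} = \frac{1651}{-675152} = 1651 \left(- \frac{1}{675152}\right) = - \frac{1651}{675152}$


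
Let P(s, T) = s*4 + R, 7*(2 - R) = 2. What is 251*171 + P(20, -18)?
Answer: 301019/7 ≈ 43003.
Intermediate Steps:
R = 12/7 (R = 2 - 1/7*2 = 2 - 2/7 = 12/7 ≈ 1.7143)
P(s, T) = 12/7 + 4*s (P(s, T) = s*4 + 12/7 = 4*s + 12/7 = 12/7 + 4*s)
251*171 + P(20, -18) = 251*171 + (12/7 + 4*20) = 42921 + (12/7 + 80) = 42921 + 572/7 = 301019/7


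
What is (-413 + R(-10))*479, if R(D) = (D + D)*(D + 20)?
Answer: -293627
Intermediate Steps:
R(D) = 2*D*(20 + D) (R(D) = (2*D)*(20 + D) = 2*D*(20 + D))
(-413 + R(-10))*479 = (-413 + 2*(-10)*(20 - 10))*479 = (-413 + 2*(-10)*10)*479 = (-413 - 200)*479 = -613*479 = -293627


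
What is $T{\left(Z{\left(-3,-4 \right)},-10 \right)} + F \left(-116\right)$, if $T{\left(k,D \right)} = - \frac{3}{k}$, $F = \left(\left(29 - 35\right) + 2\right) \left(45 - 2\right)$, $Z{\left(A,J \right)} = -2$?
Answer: $\frac{39907}{2} \approx 19954.0$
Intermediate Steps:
$F = -172$ ($F = \left(-6 + 2\right) 43 = \left(-4\right) 43 = -172$)
$T{\left(Z{\left(-3,-4 \right)},-10 \right)} + F \left(-116\right) = - \frac{3}{-2} - -19952 = \left(-3\right) \left(- \frac{1}{2}\right) + 19952 = \frac{3}{2} + 19952 = \frac{39907}{2}$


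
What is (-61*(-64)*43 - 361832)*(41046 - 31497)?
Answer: -1852124040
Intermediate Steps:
(-61*(-64)*43 - 361832)*(41046 - 31497) = (3904*43 - 361832)*9549 = (167872 - 361832)*9549 = -193960*9549 = -1852124040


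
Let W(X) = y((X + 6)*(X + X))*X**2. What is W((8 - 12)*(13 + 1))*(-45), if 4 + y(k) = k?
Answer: -789707520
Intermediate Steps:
y(k) = -4 + k
W(X) = X**2*(-4 + 2*X*(6 + X)) (W(X) = (-4 + (X + 6)*(X + X))*X**2 = (-4 + (6 + X)*(2*X))*X**2 = (-4 + 2*X*(6 + X))*X**2 = X**2*(-4 + 2*X*(6 + X)))
W((8 - 12)*(13 + 1))*(-45) = (2*((8 - 12)*(13 + 1))**2*(-2 + ((8 - 12)*(13 + 1))*(6 + (8 - 12)*(13 + 1))))*(-45) = (2*(-4*14)**2*(-2 + (-4*14)*(6 - 4*14)))*(-45) = (2*(-56)**2*(-2 - 56*(6 - 56)))*(-45) = (2*3136*(-2 - 56*(-50)))*(-45) = (2*3136*(-2 + 2800))*(-45) = (2*3136*2798)*(-45) = 17549056*(-45) = -789707520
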